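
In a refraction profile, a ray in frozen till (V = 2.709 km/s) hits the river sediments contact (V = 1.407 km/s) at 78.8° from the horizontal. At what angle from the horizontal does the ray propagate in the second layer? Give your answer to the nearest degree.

Angle from the normal: 90° − 78.8° = 11.2°.
sin θ₁/V₁ = sin θ₂/V₂ ⇒ sin θ₂ = 1.407·sin 11.2°/2.709 = 1.407·0.1942/2.709 = 0.1009.
θ₂ = sin⁻¹(0.1009) = 5.79° (from vertical).
From the interface: 90° − 5.79° = 84.21°.

84°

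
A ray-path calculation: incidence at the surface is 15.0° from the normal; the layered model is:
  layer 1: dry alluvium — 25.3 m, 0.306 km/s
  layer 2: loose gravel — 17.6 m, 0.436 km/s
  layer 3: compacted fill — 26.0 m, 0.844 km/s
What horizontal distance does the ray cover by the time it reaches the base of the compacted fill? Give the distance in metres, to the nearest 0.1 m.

Ray parameter p = sin 15.0° / 0.306 km/s = 8.4581e-01 s/km.
Layer 1: θ = 15.00°; offset = 25.3·tan 15.00° = 6.779 m.
Layer 2: sin θ = p·0.436 = 0.3688 → θ = 21.64°; offset = 17.6·tan 21.64° = 6.983 m.
Layer 3: sin θ = p·0.844 = 0.7139 → θ = 45.55°; offset = 26.0·tan 45.55° = 26.504 m.
Summing the layer offsets gives 40.266 m.

40.3 m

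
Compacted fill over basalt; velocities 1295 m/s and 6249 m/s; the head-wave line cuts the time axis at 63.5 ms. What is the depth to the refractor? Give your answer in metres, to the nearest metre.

θ_c = arcsin(1295/6249) = 11.96°; cos θ_c = 0.9783.
tᵢ = 2h cos θ_c/V₁ ⇒ h = tᵢ·V₁/(2 cos θ_c) = 0.0635·1295/(2·0.9783) = 42.03 m.

42 m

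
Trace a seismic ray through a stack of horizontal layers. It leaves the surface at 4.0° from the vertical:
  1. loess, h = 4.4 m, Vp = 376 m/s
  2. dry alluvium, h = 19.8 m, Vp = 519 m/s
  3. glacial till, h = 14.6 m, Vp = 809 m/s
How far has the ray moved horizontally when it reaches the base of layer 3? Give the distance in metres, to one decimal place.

Ray parameter p = sin 4.0° / 376 m/s = 1.8552e-04 s/m.
Layer 1: θ = 4.00°; offset = 4.4·tan 4.00° = 0.308 m.
Layer 2: sin θ = p·519 = 0.0963 → θ = 5.53°; offset = 19.8·tan 5.53° = 1.915 m.
Layer 3: sin θ = p·809 = 0.1501 → θ = 8.63°; offset = 14.6·tan 8.63° = 2.216 m.
Σ offsets = 4.439 m.

4.4 m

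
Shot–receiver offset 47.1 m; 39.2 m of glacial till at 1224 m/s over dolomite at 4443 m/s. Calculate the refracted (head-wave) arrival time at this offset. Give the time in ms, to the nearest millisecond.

θ_c = arcsin(V₁/V₂) = arcsin(1224/4443) = 15.99°, cos θ_c = 0.9613.
Intercept time tᵢ = 2h cos θ_c / V₁ = 2·39.2·0.9613/1224 = 0.06157 s.
t = x/V₂ + tᵢ = 47.1/4443 + 0.06157 = 0.07217 s.

72 ms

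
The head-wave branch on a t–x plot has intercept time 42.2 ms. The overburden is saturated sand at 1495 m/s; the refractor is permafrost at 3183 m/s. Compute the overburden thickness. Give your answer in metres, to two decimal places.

h = tᵢ·V₁·V₂ / (2·√(V₂²−V₁²)).
√(V₂²−V₁²) = √(3183² − 1495²) = 2810.1 m/s.
h = 0.0422 s × 1495 × 3183 / (2 × 2810.1) = 35.73 m.

35.73 m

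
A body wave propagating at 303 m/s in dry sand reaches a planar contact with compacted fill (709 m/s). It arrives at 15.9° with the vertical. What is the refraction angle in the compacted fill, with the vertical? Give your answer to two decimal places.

39.87°

Snell's law: sin θ₂ = (V₂/V₁)·sin θ₁ = (709/303)·sin 15.9° = 0.6410.
θ₂ = sin⁻¹(0.6410) = 39.87° (from vertical).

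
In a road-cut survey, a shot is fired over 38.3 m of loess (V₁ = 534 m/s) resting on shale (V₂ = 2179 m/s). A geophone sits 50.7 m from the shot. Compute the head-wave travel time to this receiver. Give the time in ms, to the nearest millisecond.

θ_c = arcsin(V₁/V₂) = arcsin(534/2179) = 14.19°, cos θ_c = 0.9695.
Intercept time tᵢ = 2h cos θ_c / V₁ = 2·38.3·0.9695/534 = 0.13907 s.
t = x/V₂ + tᵢ = 50.7/2179 + 0.13907 = 0.16234 s.

162 ms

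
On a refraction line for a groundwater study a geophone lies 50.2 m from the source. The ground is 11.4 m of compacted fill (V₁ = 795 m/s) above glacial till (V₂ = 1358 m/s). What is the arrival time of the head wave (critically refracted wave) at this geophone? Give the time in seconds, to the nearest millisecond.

0.060 s

θ_c = arcsin(V₁/V₂) = arcsin(795/1358) = 35.83°, cos θ_c = 0.8107.
Intercept time tᵢ = 2h cos θ_c / V₁ = 2·11.4·0.8107/795 = 0.02325 s.
t = x/V₂ + tᵢ = 50.2/1358 + 0.02325 = 0.06022 s.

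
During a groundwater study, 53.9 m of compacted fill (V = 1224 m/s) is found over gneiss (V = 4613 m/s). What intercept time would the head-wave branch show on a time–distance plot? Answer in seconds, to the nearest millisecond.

0.085 s

tᵢ = 2h·√(V₂²−V₁²)/(V₁V₂).
√(V₂²−V₁²) = √(4613²−1224²) = 4447.7 m/s.
tᵢ = 2·53.9·4447.7/(1224·4613) = 0.08492 s.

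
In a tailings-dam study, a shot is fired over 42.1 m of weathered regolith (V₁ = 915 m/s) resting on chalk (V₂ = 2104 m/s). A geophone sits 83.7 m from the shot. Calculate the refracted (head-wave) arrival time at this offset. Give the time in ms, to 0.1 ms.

t = x/V₂ + 2h·√(V₂²−V₁²)/(V₁V₂).
√(V₂²−V₁²) = √(2104²−915²) = 1894.6 m/s; delay term = 2·42.1·1894.6/(915·2104) = 0.08286 s.
t = 83.7/2104 + 0.08286 = 0.12265 s.

122.6 ms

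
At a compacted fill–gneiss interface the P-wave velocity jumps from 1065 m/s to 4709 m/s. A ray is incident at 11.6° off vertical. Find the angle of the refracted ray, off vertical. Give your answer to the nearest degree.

sin θ₁/V₁ = sin θ₂/V₂ ⇒ sin θ₂ = 4709·sin 11.6°/1065 = 4709·0.2011/1065 = 0.8891.
θ₂ = arcsin 0.8891 = 62.76° from the normal.

63°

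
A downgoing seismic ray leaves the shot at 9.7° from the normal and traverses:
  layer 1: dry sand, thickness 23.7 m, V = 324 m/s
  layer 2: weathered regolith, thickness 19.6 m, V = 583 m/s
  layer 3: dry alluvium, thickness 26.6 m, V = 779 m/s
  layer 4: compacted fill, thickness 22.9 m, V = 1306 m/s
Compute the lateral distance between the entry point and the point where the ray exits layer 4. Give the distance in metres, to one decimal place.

Ray parameter p = sin 9.7° / 324 m/s = 5.2003e-04 s/m.
Layer 1: θ = 9.70°; offset = 23.7·tan 9.70° = 4.051 m.
Layer 2: sin θ = p·583 = 0.3032 → θ = 17.65°; offset = 19.6·tan 17.65° = 6.236 m.
Layer 3: sin θ = p·779 = 0.4051 → θ = 23.90°; offset = 26.6·tan 23.90° = 11.786 m.
Layer 4: sin θ = p·1306 = 0.6792 → θ = 42.78°; offset = 22.9·tan 42.78° = 21.189 m.
Summing the layer offsets gives 43.262 m.

43.3 m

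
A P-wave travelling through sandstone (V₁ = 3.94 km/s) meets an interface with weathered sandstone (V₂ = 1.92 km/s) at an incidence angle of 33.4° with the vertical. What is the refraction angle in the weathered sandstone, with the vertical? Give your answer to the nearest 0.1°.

Snell's law: sin θ₂ = (V₂/V₁)·sin θ₁ = (1.92/3.94)·sin 33.4° = 0.2683.
θ₂ = sin⁻¹(0.2683) = 15.56° (from vertical).

15.6°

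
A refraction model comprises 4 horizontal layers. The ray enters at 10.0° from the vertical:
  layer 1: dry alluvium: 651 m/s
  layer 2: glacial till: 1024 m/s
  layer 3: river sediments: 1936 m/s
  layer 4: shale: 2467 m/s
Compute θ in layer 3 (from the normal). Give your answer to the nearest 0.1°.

Snell's law across each interface conserves sin θ / V, so sin θ_3 = V_3·sin θ₁/V₁.
sin θ_3 = 1936 × sin 10.0° / 651 = 0.5164.
θ_3 = 31.09° from the vertical.

31.1°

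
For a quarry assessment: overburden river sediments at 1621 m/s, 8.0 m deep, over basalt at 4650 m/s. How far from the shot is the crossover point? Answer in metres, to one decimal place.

θ_c = arcsin(1621/4650) = 20.40°, so cos θ_c = 0.9373 and tᵢ = 2h cos θ_c/V₁ = 0.0093 s.
At crossover x/V₁ = x/V₂ + tᵢ ⇒ x = tᵢ/(1/V₁ − 1/V₂) = 0.00925/(6.1690e-04 − 2.1505e-04) = 23.02 m.

23.0 m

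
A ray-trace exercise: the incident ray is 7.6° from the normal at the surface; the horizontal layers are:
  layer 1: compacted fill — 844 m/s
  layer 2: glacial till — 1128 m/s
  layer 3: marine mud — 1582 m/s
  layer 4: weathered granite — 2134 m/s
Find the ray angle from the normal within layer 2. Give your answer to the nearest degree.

10°

Ray parameter p = sin 7.6° / 844 = 1.5670e-04 s/m.
sin θ_2 = p·V_2 = 1.5670e-04 × 1128 = 0.1768.
θ_2 = arcsin 0.1768 = 10.18°.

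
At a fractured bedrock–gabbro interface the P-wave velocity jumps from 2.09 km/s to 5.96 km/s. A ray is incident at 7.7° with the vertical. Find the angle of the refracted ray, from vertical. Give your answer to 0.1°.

22.5°

Snell's law: sin θ₂ = (V₂/V₁)·sin θ₁ = (5.96/2.09)·sin 7.7° = 0.3821.
θ₂ = arcsin 0.3821 = 22.46° from the normal.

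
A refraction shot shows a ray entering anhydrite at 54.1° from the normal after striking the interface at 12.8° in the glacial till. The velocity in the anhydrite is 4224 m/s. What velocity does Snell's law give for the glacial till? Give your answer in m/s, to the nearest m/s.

Snell's law: sin 12.8°/V₁ = sin 54.1°/V₂.
V₁ = V₂·sin 12.8°/sin 54.1° = 4224 × 0.2735 = 1155.27 m/s.

1155 m/s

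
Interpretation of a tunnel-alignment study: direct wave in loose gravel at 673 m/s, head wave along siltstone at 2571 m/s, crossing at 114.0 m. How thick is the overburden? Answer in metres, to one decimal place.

x_cross = 2h·√((V₂+V₁)/(V₂−V₁)) → h = x_cross / (2·√((V₂+V₁)/(V₂−V₁))).
√((V₂+V₁)/(V₂−V₁)) = √((2571+673)/(2571−673)) = 1.3074.
h = 114.0 / (2·1.3074) = 43.60 m.

43.6 m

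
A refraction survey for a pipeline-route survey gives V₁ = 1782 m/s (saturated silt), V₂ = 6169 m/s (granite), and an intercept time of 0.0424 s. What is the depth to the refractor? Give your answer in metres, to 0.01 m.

39.46 m

h = tᵢ·V₁·V₂ / (2·√(V₂²−V₁²)).
√(V₂²−V₁²) = √(6169² − 1782²) = 5906.0 m/s.
h = 0.0424 s × 1782 × 6169 / (2 × 5906.0) = 39.46 m.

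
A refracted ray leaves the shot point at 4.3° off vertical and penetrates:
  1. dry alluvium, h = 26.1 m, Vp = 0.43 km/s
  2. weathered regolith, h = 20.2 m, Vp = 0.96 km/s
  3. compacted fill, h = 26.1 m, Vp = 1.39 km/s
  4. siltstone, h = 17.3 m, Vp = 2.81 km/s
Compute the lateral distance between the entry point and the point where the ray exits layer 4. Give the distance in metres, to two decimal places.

21.64 m

p = sin θ₁/V₁ = sin 4.3°/0.43 = 1.7437e-01 s/km is conserved through the stack.
Layer 1: θ = 4.30°; offset = 26.1·tan 4.30° = 1.9625 m.
Layer 2: sin θ = p·0.96 = 0.1674 → θ = 9.64°; offset = 20.2·tan 9.64° = 3.4298 m.
Layer 3: sin θ = p·1.39 = 0.2424 → θ = 14.03°; offset = 26.1·tan 14.03° = 6.5204 m.
Layer 4: sin θ = p·2.81 = 0.4900 → θ = 29.34°; offset = 17.3·tan 29.34° = 9.7238 m.
Total horizontal offset = 21.6364 m.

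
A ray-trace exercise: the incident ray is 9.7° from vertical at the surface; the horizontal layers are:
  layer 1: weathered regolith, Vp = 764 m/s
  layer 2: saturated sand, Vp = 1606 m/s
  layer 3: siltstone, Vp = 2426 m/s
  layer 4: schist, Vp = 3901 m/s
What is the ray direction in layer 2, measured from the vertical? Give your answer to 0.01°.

20.74°

Ray parameter p = sin 9.7° / 764 = 2.2054e-04 s/m.
sin θ_2 = p·V_2 = 2.2054e-04 × 1606 = 0.3542.
θ_2 = 20.74° from the vertical.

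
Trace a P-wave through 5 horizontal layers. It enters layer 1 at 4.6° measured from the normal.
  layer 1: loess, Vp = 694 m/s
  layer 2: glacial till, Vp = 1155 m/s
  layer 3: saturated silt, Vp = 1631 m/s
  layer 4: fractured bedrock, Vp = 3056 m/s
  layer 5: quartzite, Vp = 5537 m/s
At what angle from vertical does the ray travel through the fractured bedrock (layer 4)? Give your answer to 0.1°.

20.7°

Ray parameter p = sin 4.6° / 694 = 1.1556e-04 s/m.
sin θ_4 = p·V_4 = 1.1556e-04 × 3056 = 0.3532.
θ_4 = 20.68° from the vertical.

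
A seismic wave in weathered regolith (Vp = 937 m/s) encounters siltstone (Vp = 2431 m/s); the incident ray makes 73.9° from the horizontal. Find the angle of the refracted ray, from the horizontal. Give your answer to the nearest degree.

44°

Convert to the normal: θ₁ = 90° − 73.9° = 16.1°.
Snell's law: sin θ₂ = (V₂/V₁)·sin θ₁ = (2431/937)·sin 16.1° = 0.7195.
θ₂ = arcsin 0.7195 = 46.01° from the normal.
From the interface: 90° − 46.01° = 43.99°.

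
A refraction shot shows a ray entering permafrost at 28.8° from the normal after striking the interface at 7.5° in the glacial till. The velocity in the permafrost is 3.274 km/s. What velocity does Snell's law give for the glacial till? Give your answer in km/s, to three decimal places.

0.887 km/s

Snell's law: sin 7.5°/V₁ = sin 28.8°/V₂.
V₁ = V₂·sin 7.5°/sin 28.8° = 3.274 × 0.2709 = 0.887 km/s.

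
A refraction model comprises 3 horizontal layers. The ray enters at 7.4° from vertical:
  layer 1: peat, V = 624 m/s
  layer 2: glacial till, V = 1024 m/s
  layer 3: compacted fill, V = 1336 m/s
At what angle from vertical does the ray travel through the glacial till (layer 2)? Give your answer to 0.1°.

12.2°

Snell's law across each interface conserves sin θ / V, so sin θ_2 = V_2·sin θ₁/V₁.
sin θ_2 = 1024 × sin 7.4° / 624 = 0.2114.
θ_2 = 12.20° from the vertical.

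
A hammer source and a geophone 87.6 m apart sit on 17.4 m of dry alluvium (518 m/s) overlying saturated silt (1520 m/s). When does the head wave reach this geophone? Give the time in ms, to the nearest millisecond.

121 ms

t = x/V₂ + 2h·√(V₂²−V₁²)/(V₁V₂).
√(V₂²−V₁²) = √(1520²−518²) = 1429.0 m/s; delay term = 2·17.4·1429.0/(518·1520) = 0.06316 s.
t = 87.6/1520 + 0.06316 = 0.12079 s.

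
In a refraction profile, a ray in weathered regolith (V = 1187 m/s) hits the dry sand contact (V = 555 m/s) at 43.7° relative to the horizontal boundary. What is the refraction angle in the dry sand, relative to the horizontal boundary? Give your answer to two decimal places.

70.24°

Convert to the normal: θ₁ = 90° − 43.7° = 46.3°.
Snell's law: sin θ₂ = (V₂/V₁)·sin θ₁ = (555/1187)·sin 46.3° = 0.3380.
θ₂ = arcsin 0.3380 = 19.76° from the normal.
From the interface: 90° − 19.76° = 70.24°.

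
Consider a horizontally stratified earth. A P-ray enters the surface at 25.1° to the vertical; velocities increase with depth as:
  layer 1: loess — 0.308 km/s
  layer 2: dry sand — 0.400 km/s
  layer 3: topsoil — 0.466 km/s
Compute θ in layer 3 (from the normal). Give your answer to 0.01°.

Snell's law across each interface conserves sin θ / V, so sin θ_3 = V_3·sin θ₁/V₁.
sin θ_3 = 0.466 × sin 25.1° / 0.308 = 0.6418.
θ_3 = arcsin 0.6418 = 39.93°.

39.93°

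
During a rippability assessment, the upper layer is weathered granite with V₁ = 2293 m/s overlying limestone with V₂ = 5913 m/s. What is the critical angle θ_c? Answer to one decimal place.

At critical incidence the refracted ray runs along the interface (θ₂ = 90°), so sin θ_c = V₁/V₂.
θ_c = arcsin(2293/5913) = arcsin 0.3878 = 22.82°.

22.8°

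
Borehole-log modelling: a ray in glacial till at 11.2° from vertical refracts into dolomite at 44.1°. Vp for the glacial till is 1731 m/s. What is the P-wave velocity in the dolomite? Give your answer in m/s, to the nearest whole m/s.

6202 m/s

sin 11.2° = 0.1942; sin 44.1° = 0.6959.
V₂ = V₁·(sin θ₂/sin θ₁) = 1731·(0.6959/0.1942) = 6201.92 m/s.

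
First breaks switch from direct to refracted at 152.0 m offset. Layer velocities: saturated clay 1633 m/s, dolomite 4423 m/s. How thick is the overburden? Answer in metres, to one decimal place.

51.6 m

h = (x_cross/2)·√((V₂−V₁)/(V₂+V₁)).
(V₂−V₁)/(V₂+V₁) = (4423−1633)/(4423+1633) = 0.4607; √ = 0.6787.
h = (152.0/2)·0.6787 = 51.58 m.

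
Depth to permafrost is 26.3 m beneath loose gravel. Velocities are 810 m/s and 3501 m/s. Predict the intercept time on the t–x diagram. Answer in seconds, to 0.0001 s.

0.0632 s

θ_c = arcsin(V₁/V₂) = arcsin(810/3501) = 13.38°; cos θ_c = 0.9729.
tᵢ = 2h·cos θ_c / V₁ = 2·26.3·0.9729 / 810 = 0.06318 s.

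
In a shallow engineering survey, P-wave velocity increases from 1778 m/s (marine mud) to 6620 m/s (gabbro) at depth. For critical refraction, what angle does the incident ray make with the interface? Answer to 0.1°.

74.4°

At critical incidence the refracted ray runs along the interface (θ₂ = 90°), so sin θ_c = V₁/V₂.
θ_c = arcsin(1778/6620) = arcsin 0.2686 = 15.58°.
Measured from the interface: 90° − 15.58° = 74.42°.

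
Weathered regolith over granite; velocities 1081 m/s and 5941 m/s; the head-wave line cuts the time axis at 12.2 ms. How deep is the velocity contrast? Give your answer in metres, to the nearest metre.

h = tᵢ·V₁·V₂ / (2·√(V₂²−V₁²)).
√(V₂²−V₁²) = √(5941² − 1081²) = 5841.8 m/s.
h = 0.0122 s × 1081 × 5941 / (2 × 5841.8) = 6.71 m.

7 m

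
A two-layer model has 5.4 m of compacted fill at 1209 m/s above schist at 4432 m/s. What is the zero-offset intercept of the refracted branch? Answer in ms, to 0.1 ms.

θ_c = arcsin(V₁/V₂) = arcsin(1209/4432) = 15.83°; cos θ_c = 0.9621.
tᵢ = 2h·cos θ_c / V₁ = 2·5.4·0.9621 / 1209 = 0.00859 s.

8.6 ms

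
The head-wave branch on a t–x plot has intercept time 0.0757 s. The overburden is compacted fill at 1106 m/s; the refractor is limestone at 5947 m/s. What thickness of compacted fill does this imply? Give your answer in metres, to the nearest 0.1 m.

42.6 m

h = tᵢ·V₁·V₂ / (2·√(V₂²−V₁²)).
√(V₂²−V₁²) = √(5947² − 1106²) = 5843.3 m/s.
h = 0.0757 s × 1106 × 5947 / (2 × 5843.3) = 42.61 m.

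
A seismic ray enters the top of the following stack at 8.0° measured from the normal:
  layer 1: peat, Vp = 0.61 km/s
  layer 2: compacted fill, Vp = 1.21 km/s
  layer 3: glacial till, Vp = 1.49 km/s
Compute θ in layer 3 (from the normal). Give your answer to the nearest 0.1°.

Ray parameter p = sin 8.0° / 0.61 = 2.2815e-01 s/km.
sin θ_3 = p·V_3 = 2.2815e-01 × 1.49 = 0.3399.
θ_3 = 19.87° from the vertical.

19.9°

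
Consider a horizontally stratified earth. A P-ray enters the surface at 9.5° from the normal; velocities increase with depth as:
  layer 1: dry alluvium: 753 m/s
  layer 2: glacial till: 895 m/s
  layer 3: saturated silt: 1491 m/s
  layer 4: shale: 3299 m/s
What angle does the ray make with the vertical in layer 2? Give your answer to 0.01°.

11.31°

Ray parameter p = sin 9.5° / 753 = 2.1919e-04 s/m.
sin θ_2 = p·V_2 = 2.1919e-04 × 895 = 0.1962.
θ_2 = arcsin 0.1962 = 11.31°.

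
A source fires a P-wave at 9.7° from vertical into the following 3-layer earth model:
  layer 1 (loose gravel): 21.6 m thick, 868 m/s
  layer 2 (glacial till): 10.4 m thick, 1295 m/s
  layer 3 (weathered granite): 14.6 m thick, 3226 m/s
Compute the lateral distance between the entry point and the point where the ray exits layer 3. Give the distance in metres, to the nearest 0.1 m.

18.1 m

Ray parameter p = sin 9.7° / 868 m/s = 1.9411e-04 s/m.
Layer 1: θ = 9.70°; offset = 21.6·tan 9.70° = 3.692 m.
Layer 2: sin θ = p·1295 = 0.2514 → θ = 14.56°; offset = 10.4·tan 14.56° = 2.701 m.
Layer 3: sin θ = p·3226 = 0.6262 → θ = 38.77°; offset = 14.6·tan 38.77° = 11.726 m.
Total horizontal offset = 18.120 m.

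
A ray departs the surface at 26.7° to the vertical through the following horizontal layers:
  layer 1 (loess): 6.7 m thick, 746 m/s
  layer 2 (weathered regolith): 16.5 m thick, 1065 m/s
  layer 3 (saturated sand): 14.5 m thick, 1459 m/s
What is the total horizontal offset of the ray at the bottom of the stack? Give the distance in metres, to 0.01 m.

43.86 m

Apply Snell's law at each interface; in layer i the horizontal offset is hᵢ·tan θᵢ.
Layer 1: θ = 26.70°; offset = 6.7·tan 26.70° = 3.3697 m.
Layer 2: sin θ = 1065·sin 26.7°/746 = 0.6415, θ = 39.90°; offset = 16.5·tan 39.90° = 13.7963 m.
Layer 3: sin θ = 1459·sin 26.7°/746 = 0.8788, θ = 61.49°; offset = 14.5·tan 61.49° = 26.6983 m.
Summing the layer offsets gives 43.8644 m.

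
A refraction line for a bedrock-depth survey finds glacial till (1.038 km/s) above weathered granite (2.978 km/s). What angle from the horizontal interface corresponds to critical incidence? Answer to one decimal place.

69.6°

At critical incidence the refracted ray runs along the interface (θ₂ = 90°), so sin θ_c = V₁/V₂.
θ_c = arcsin(1.038/2.978) = arcsin 0.3486 = 20.40°.
Measured from the interface: 90° − 20.40° = 69.60°.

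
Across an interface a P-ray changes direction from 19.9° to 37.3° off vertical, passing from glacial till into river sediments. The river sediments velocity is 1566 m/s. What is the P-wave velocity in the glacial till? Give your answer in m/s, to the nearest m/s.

880 m/s

sin 19.9° = 0.3404; sin 37.3° = 0.6060.
V₁ = V₂·(sin θ₁/sin θ₂) = 1566·(0.3404/0.6060) = 879.61 m/s.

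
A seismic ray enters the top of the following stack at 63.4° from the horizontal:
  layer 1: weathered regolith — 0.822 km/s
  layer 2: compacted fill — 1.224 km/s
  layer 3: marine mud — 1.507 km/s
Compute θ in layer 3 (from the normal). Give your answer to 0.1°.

55.2°

From the normal: θ₁ = 90° − 63.4° = 26.6°.
Ray parameter p = sin 26.6° / 0.822 = 5.4472e-01 s/km.
sin θ_3 = p·V_3 = 5.4472e-01 × 1.507 = 0.8209.
θ_3 = 55.17° from the vertical.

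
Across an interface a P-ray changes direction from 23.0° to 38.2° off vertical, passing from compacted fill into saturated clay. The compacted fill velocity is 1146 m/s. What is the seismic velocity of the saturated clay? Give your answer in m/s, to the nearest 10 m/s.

sin 23.0° = 0.3907; sin 38.2° = 0.6184.
V₂ = V₁·(sin θ₂/sin θ₁) = 1146·(0.6184/0.3907) = 1813.77 m/s.

1810 m/s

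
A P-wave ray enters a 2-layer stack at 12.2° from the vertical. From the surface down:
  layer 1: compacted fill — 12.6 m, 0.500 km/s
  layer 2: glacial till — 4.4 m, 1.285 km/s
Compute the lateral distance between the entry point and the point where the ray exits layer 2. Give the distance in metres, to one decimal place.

5.6 m

Ray parameter p = sin 12.2° / 0.500 km/s = 4.2265e-01 s/km.
Layer 1: θ = 12.20°; offset = 12.6·tan 12.20° = 2.724 m.
Layer 2: sin θ = p·1.285 = 0.5431 → θ = 32.90°; offset = 4.4·tan 32.90° = 2.846 m.
Total horizontal offset = 5.570 m.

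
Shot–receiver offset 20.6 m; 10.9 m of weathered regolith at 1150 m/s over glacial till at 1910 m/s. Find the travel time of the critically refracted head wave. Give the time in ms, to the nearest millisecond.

θ_c = arcsin(V₁/V₂) = arcsin(1150/1910) = 37.02°, cos θ_c = 0.7984.
Intercept time tᵢ = 2h cos θ_c / V₁ = 2·10.9·0.7984/1150 = 0.01514 s.
t = x/V₂ + tᵢ = 20.6/1910 + 0.01514 = 0.02592 s.

26 ms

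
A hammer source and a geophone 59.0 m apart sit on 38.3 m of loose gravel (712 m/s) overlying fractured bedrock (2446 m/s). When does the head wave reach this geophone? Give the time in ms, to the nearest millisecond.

127 ms

θ_c = arcsin(V₁/V₂) = arcsin(712/2446) = 16.92°, cos θ_c = 0.9567.
Intercept time tᵢ = 2h cos θ_c / V₁ = 2·38.3·0.9567/712 = 0.10293 s.
t = x/V₂ + tᵢ = 59.0/2446 + 0.10293 = 0.12705 s.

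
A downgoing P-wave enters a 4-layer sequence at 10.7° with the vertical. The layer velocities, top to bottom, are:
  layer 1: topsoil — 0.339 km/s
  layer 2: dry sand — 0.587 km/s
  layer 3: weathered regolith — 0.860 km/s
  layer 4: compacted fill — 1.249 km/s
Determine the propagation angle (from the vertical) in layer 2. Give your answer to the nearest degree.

19°

Snell's law across each interface conserves sin θ / V, so sin θ_2 = V_2·sin θ₁/V₁.
sin θ_2 = 0.587 × sin 10.7° / 0.339 = 0.3215.
θ_2 = arcsin 0.3215 = 18.75°.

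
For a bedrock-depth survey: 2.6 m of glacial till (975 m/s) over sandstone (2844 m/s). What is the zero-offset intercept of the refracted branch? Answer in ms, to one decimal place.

tᵢ = 2h·√(V₂²−V₁²)/(V₁V₂).
√(V₂²−V₁²) = √(2844²−975²) = 2671.6 m/s.
tᵢ = 2·2.6·2671.6/(975·2844) = 0.00501 s.

5.0 ms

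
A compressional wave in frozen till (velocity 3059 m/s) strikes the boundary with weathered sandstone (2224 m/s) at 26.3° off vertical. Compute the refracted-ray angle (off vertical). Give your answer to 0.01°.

sin θ₁/V₁ = sin θ₂/V₂ ⇒ sin θ₂ = 2224·sin 26.3°/3059 = 2224·0.4431/3059 = 0.3221.
θ₂ = sin⁻¹(0.3221) = 18.79° (from vertical).

18.79°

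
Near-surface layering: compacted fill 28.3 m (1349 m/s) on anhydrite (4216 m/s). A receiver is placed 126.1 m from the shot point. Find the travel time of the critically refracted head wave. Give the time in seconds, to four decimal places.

0.0697 s

t = x/V₂ + 2h·√(V₂²−V₁²)/(V₁V₂).
√(V₂²−V₁²) = √(4216²−1349²) = 3994.4 m/s; delay term = 2·28.3·3994.4/(1349·4216) = 0.03975 s.
t = 126.1/4216 + 0.03975 = 0.06966 s.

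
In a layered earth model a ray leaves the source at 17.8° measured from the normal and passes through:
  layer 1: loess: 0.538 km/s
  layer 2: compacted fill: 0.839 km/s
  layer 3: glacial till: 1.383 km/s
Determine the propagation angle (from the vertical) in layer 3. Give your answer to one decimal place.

Snell's law across each interface conserves sin θ / V, so sin θ_3 = V_3·sin θ₁/V₁.
sin θ_3 = 1.383 × sin 17.8° / 0.538 = 0.7858.
θ_3 = 51.80° from the vertical.

51.8°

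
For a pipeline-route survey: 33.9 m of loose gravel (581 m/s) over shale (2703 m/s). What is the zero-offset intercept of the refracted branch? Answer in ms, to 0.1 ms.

114.0 ms

θ_c = arcsin(V₁/V₂) = arcsin(581/2703) = 12.41°; cos θ_c = 0.9766.
tᵢ = 2h·cos θ_c / V₁ = 2·33.9·0.9766 / 581 = 0.11397 s.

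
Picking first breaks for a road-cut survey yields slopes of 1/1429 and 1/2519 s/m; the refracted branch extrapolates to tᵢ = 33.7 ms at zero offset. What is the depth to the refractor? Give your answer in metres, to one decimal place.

29.2 m

θ_c = arcsin(1429/2519) = 34.56°; cos θ_c = 0.8235.
tᵢ = 2h cos θ_c/V₁ ⇒ h = tᵢ·V₁/(2 cos θ_c) = 0.0337·1429/(2·0.8235) = 29.24 m.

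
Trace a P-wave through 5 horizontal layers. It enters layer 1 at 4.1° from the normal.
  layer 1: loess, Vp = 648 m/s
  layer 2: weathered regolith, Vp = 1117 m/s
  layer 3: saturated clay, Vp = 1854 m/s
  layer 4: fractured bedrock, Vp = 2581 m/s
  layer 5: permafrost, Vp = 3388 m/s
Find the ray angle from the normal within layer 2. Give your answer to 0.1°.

Ray parameter p = sin 4.1° / 648 = 1.1034e-04 s/m.
sin θ_2 = p·V_2 = 1.1034e-04 × 1117 = 0.1232.
θ_2 = arcsin 0.1232 = 7.08°.

7.1°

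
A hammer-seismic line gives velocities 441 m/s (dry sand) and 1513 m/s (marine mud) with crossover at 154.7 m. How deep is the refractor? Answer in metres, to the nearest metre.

57 m

h = (x_cross/2)·√((V₂−V₁)/(V₂+V₁)).
(V₂−V₁)/(V₂+V₁) = (1513−441)/(1513+441) = 0.5486; √ = 0.7407.
h = (154.7/2)·0.7407 = 57.29 m.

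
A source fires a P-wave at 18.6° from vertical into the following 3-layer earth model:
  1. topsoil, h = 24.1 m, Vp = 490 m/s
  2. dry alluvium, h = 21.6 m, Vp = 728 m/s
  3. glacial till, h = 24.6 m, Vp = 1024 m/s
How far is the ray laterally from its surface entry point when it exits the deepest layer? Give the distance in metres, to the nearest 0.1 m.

41.7 m

Apply Snell's law at each interface; in layer i the horizontal offset is hᵢ·tan θᵢ.
Layer 1: θ = 18.60°; offset = 24.1·tan 18.60° = 8.111 m.
Layer 2: sin θ = 728·sin 18.6°/490 = 0.4739, θ = 28.29°; offset = 21.6·tan 28.29° = 11.624 m.
Layer 3: sin θ = 1024·sin 18.6°/490 = 0.6666, θ = 41.80°; offset = 24.6·tan 41.80° = 21.997 m.
Total horizontal offset = 41.731 m.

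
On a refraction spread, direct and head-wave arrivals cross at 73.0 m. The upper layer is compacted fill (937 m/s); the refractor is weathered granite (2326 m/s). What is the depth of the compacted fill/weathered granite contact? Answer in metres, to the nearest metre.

x_cross = 2h·√((V₂+V₁)/(V₂−V₁)) → h = x_cross / (2·√((V₂+V₁)/(V₂−V₁))).
√((V₂+V₁)/(V₂−V₁)) = √((2326+937)/(2326−937)) = 1.5327.
h = 73.0 / (2·1.5327) = 23.81 m.

24 m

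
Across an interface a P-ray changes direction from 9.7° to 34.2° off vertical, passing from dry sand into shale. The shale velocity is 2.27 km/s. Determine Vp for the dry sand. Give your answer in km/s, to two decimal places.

Snell's law: sin 9.7°/V₁ = sin 34.2°/V₂.
V₁ = V₂·sin 9.7°/sin 34.2° = 2.27 × 0.2998 = 0.68 km/s.

0.68 km/s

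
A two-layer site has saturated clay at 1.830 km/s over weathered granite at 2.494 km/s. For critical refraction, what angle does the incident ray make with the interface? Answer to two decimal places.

42.80°

At critical incidence the refracted ray runs along the interface (θ₂ = 90°), so sin θ_c = V₁/V₂.
θ_c = arcsin(1.830/2.494) = arcsin 0.7338 = 47.20°.
Measured from the interface: 90° − 47.20° = 42.80°.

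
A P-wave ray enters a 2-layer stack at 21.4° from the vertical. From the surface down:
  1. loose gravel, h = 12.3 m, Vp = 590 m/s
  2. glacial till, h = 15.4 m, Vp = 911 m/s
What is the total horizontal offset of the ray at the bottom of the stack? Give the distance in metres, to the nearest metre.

p = sin θ₁/V₁ = sin 21.4°/590 = 6.1844e-04 s/m is conserved through the stack.
Layer 1: θ = 21.40°; offset = 12.3·tan 21.40° = 4.820 m.
Layer 2: sin θ = p·911 = 0.5634 → θ = 34.29°; offset = 15.4·tan 34.29° = 10.502 m.
Total horizontal offset = 15.322 m.

15 m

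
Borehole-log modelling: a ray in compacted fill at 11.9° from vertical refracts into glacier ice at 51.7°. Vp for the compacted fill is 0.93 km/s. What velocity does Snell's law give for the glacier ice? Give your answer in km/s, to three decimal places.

3.539 km/s

sin 11.9° = 0.2062; sin 51.7° = 0.7848.
V₂ = V₁·(sin θ₂/sin θ₁) = 0.93·(0.7848/0.2062) = 3.539 km/s.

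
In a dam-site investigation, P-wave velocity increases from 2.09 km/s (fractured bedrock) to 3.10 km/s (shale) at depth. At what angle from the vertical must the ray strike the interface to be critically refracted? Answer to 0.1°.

42.4°

At critical incidence the refracted ray runs along the interface (θ₂ = 90°), so sin θ_c = V₁/V₂.
θ_c = arcsin(2.09/3.10) = arcsin 0.6742 = 42.39°.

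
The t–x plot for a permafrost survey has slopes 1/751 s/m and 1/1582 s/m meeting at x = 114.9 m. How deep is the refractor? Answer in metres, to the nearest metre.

x_cross = 2h·√((V₂+V₁)/(V₂−V₁)) → h = x_cross / (2·√((V₂+V₁)/(V₂−V₁))).
√((V₂+V₁)/(V₂−V₁)) = √((1582+751)/(1582−751)) = 1.6755.
h = 114.9 / (2·1.6755) = 34.29 m.

34 m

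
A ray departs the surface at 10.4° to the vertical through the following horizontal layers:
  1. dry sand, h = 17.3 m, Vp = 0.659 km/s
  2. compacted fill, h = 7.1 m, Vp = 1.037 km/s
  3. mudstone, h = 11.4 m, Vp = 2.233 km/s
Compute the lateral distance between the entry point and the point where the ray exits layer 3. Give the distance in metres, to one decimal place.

Apply Snell's law at each interface; in layer i the horizontal offset is hᵢ·tan θᵢ.
Layer 1: θ = 10.40°; offset = 17.3·tan 10.40° = 3.175 m.
Layer 2: sin θ = 1.037·sin 10.4°/0.659 = 0.2841, θ = 16.50°; offset = 7.1·tan 16.50° = 2.104 m.
Layer 3: sin θ = 2.233·sin 10.4°/0.659 = 0.6117, θ = 37.71°; offset = 11.4·tan 37.71° = 8.815 m.
Total horizontal offset = 14.093 m.

14.1 m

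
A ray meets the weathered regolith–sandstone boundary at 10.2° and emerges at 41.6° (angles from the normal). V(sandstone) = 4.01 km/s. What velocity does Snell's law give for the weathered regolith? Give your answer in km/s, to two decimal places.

sin 10.2° = 0.1771; sin 41.6° = 0.6639.
V₁ = V₂·(sin θ₁/sin θ₂) = 4.01·(0.1771/0.6639) = 1.07 km/s.

1.07 km/s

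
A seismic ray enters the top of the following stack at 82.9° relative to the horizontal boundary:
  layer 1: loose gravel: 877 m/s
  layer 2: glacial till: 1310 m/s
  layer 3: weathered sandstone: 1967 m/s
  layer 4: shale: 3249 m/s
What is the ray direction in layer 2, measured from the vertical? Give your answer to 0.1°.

From the normal: θ₁ = 90° − 82.9° = 7.1°.
Ray parameter p = sin 7.1° / 877 = 1.4094e-04 s/m.
sin θ_2 = p·V_2 = 1.4094e-04 × 1310 = 0.1846.
θ_2 = arcsin 0.1846 = 10.64°.

10.6°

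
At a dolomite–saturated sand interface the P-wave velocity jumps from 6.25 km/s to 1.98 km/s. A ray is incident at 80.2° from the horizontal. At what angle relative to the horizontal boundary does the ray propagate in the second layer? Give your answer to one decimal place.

Convert to the normal: θ₁ = 90° − 80.2° = 9.8°.
sin θ₁/V₁ = sin θ₂/V₂ ⇒ sin θ₂ = 1.98·sin 9.8°/6.25 = 1.98·0.1702/6.25 = 0.0539.
θ₂ = sin⁻¹(0.0539) = 3.09° (from vertical).
From the interface: 90° − 3.09° = 86.91°.

86.9°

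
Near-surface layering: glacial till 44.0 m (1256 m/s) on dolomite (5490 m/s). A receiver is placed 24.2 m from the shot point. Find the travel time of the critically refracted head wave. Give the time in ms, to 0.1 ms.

t = x/V₂ + 2h·√(V₂²−V₁²)/(V₁V₂).
√(V₂²−V₁²) = √(5490²−1256²) = 5344.4 m/s; delay term = 2·44.0·5344.4/(1256·5490) = 0.06821 s.
t = 24.2/5490 + 0.06821 = 0.07261 s.

72.6 ms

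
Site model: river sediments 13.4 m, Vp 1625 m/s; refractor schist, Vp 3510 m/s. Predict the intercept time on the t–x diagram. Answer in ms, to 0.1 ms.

14.6 ms

tᵢ = 2h·√(V₂²−V₁²)/(V₁V₂).
√(V₂²−V₁²) = √(3510²−1625²) = 3111.2 m/s.
tᵢ = 2·13.4·3111.2/(1625·3510) = 0.01462 s.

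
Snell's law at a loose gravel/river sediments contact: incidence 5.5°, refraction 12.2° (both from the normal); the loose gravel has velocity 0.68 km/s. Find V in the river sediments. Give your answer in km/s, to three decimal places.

1.499 km/s

sin 5.5° = 0.0958; sin 12.2° = 0.2113.
V₂ = V₁·(sin θ₂/sin θ₁) = 0.68·(0.2113/0.0958) = 1.499 km/s.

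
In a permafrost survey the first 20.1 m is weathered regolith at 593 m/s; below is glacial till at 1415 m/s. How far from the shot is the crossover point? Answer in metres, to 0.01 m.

62.83 m

θ_c = arcsin(593/1415) = 24.78°, so cos θ_c = 0.9079 and tᵢ = 2h cos θ_c/V₁ = 0.0616 s.
At crossover x/V₁ = x/V₂ + tᵢ ⇒ x = tᵢ/(1/V₁ − 1/V₂) = 0.06155/(1.6863e-03 − 7.0671e-04) = 62.83 m.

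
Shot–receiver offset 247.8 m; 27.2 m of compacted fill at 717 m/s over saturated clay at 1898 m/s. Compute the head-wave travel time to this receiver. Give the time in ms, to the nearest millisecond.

201 ms

θ_c = arcsin(V₁/V₂) = arcsin(717/1898) = 22.20°, cos θ_c = 0.9259.
Intercept time tᵢ = 2h cos θ_c / V₁ = 2·27.2·0.9259/717 = 0.07025 s.
t = x/V₂ + tᵢ = 247.8/1898 + 0.07025 = 0.20081 s.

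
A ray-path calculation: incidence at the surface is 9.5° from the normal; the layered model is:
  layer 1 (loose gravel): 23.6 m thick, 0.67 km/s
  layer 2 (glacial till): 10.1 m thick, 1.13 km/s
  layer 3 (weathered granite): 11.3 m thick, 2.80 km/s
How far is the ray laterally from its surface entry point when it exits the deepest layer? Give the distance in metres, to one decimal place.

Apply Snell's law at each interface; in layer i the horizontal offset is hᵢ·tan θᵢ.
Layer 1: θ = 9.50°; offset = 23.6·tan 9.50° = 3.949 m.
Layer 2: sin θ = 1.13·sin 9.5°/0.67 = 0.2784, θ = 16.16°; offset = 10.1·tan 16.16° = 2.927 m.
Layer 3: sin θ = 2.80·sin 9.5°/0.67 = 0.6898, θ = 43.61°; offset = 11.3·tan 43.61° = 10.765 m.
Total horizontal offset = 17.641 m.

17.6 m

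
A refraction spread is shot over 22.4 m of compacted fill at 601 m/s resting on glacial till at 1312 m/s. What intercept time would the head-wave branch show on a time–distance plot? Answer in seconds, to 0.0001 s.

0.0663 s

tᵢ = 2h·√(V₂²−V₁²)/(V₁V₂).
√(V₂²−V₁²) = √(1312²−601²) = 1166.3 m/s.
tᵢ = 2·22.4·1166.3/(601·1312) = 0.06626 s.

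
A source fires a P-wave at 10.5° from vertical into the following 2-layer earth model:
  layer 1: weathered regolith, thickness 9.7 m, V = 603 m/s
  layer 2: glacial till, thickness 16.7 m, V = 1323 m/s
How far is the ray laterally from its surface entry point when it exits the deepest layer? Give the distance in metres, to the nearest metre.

9 m

Apply Snell's law at each interface; in layer i the horizontal offset is hᵢ·tan θᵢ.
Layer 1: θ = 10.50°; offset = 9.7·tan 10.50° = 1.798 m.
Layer 2: sin θ = 1323·sin 10.5°/603 = 0.3998, θ = 23.57°; offset = 16.7·tan 23.57° = 7.285 m.
Σ offsets = 9.083 m.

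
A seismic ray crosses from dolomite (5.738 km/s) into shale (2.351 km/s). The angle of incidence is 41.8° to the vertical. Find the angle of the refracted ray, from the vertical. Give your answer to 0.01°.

15.85°

Snell's law: sin θ₂ = (V₂/V₁)·sin θ₁ = (2.351/5.738)·sin 41.8° = 0.2731.
θ₂ = arcsin 0.2731 = 15.85° from the normal.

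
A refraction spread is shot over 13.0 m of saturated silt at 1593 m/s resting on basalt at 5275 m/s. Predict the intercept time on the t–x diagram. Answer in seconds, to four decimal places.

0.0156 s

θ_c = arcsin(V₁/V₂) = arcsin(1593/5275) = 17.58°; cos θ_c = 0.9533.
tᵢ = 2h·cos θ_c / V₁ = 2·13.0·0.9533 / 1593 = 0.01556 s.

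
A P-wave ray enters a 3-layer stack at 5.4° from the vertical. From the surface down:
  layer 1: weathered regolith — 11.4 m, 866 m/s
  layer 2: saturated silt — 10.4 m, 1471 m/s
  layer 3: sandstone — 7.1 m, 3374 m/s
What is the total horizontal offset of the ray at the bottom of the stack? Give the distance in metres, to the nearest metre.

6 m

Ray parameter p = sin 5.4° / 866 m/s = 1.0867e-04 s/m.
Layer 1: θ = 5.40°; offset = 11.4·tan 5.40° = 1.078 m.
Layer 2: sin θ = p·1471 = 0.1599 → θ = 9.20°; offset = 10.4·tan 9.20° = 1.684 m.
Layer 3: sin θ = p·3374 = 0.3667 → θ = 21.51°; offset = 7.1·tan 21.51° = 2.798 m.
Total horizontal offset = 5.560 m.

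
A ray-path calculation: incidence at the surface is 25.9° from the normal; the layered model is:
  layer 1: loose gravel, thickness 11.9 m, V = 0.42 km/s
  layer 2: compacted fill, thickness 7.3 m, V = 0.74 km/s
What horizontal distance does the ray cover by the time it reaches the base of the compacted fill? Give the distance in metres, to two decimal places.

p = sin θ₁/V₁ = sin 25.9°/0.42 = 1.0400e+00 s/km is conserved through the stack.
Layer 1: θ = 25.90°; offset = 11.9·tan 25.90° = 5.7783 m.
Layer 2: sin θ = p·0.74 = 0.7696 → θ = 50.32°; offset = 7.3·tan 50.32° = 8.7986 m.
Summing the layer offsets gives 14.5769 m.

14.58 m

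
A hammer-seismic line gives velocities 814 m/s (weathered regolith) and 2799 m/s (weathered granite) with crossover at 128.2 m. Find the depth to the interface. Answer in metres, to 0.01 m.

47.51 m

x_cross = 2h·√((V₂+V₁)/(V₂−V₁)) → h = x_cross / (2·√((V₂+V₁)/(V₂−V₁))).
√((V₂+V₁)/(V₂−V₁)) = √((2799+814)/(2799−814)) = 1.3491.
h = 128.2 / (2·1.3491) = 47.51 m.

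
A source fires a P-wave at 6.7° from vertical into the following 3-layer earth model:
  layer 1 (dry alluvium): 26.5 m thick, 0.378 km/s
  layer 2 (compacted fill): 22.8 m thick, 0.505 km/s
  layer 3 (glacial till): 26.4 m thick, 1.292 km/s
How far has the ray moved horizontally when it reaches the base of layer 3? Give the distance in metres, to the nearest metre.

18 m

Ray parameter p = sin 6.7° / 0.378 km/s = 3.0865e-01 s/km.
Layer 1: θ = 6.70°; offset = 26.5·tan 6.70° = 3.113 m.
Layer 2: sin θ = p·0.505 = 0.1559 → θ = 8.97°; offset = 22.8·tan 8.97° = 3.598 m.
Layer 3: sin θ = p·1.292 = 0.3988 → θ = 23.50°; offset = 26.4·tan 23.50° = 11.480 m.
Summing the layer offsets gives 18.191 m.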